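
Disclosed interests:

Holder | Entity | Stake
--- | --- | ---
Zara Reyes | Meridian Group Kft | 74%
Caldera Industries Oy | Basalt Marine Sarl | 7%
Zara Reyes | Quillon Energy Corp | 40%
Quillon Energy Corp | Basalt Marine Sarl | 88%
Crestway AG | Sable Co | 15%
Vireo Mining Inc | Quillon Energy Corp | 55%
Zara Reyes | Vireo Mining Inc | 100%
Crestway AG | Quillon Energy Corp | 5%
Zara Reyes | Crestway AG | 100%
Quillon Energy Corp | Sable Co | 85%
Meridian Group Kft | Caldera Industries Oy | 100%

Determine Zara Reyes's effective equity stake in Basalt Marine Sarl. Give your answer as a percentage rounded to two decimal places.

93.18%

Zara reaches Basalt along 4 paths.
Via Meridian → Caldera: 74% × 100% × 7% = 5.18%.
Via Crestway → Quillon: 100% × 5% × 88% = 4.4%.
Via Vireo → Quillon: 100% × 55% × 88% = 48.4%.
Via Quillon: 40% × 88% = 35.2%.
Total: 5.18% + 4.4% + 48.4% + 35.2% = 93.18%.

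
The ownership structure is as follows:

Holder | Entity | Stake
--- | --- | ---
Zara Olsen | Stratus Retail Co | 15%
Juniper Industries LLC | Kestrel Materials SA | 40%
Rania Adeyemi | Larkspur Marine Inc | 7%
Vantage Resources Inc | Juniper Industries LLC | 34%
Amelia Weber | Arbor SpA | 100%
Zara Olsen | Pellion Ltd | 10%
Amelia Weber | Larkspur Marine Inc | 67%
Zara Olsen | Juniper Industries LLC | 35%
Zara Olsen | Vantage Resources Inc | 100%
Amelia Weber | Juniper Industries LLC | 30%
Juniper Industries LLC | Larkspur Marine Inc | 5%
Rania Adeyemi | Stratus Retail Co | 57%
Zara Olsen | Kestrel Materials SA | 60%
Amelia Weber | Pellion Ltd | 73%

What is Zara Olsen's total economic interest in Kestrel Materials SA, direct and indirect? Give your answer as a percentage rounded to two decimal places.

Zara reaches Kestrel along 3 paths.
Direct stake: 60% = 60%.
Via Vantage → Juniper: 100% × 34% × 40% = 13.6%.
Via Juniper: 35% × 40% = 14%.
Total: 60% + 13.6% + 14% = 87.6%.
Rounded: 87.60%.

87.60%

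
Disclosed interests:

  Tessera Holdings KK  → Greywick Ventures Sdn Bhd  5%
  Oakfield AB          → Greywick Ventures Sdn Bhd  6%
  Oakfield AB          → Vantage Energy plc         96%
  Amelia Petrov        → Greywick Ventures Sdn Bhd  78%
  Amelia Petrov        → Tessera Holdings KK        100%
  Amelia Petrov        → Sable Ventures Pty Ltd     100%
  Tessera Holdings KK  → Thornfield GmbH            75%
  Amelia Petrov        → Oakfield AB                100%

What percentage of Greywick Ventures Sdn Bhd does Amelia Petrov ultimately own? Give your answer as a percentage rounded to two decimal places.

Amelia reaches Greywick along 3 paths.
Via Oakfield: 100% × 6% = 6%.
Direct stake: 78% = 78%.
Via Tessera: 100% × 5% = 5%.
Total: 6% + 78% + 5% = 89%.
Rounded: 89.00%.

89.00%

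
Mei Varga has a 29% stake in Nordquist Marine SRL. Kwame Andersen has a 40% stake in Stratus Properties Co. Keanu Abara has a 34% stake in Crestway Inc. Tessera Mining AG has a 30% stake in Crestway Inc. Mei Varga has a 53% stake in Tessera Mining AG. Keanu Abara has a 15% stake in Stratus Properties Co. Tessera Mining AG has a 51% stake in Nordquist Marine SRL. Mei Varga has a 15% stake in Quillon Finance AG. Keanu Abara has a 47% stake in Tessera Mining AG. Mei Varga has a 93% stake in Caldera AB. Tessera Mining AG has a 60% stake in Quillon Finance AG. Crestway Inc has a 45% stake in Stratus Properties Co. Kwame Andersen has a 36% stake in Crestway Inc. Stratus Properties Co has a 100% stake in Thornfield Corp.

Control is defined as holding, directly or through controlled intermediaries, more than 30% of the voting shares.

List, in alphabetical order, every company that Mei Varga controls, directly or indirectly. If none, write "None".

Mei holds 53% of Tessera, so Mei controls Tessera.
Mei holds 93% of Caldera, so Mei controls Caldera.
Mei and Tessera together hold 29% + 51% = 80% of Nordquist, so Mei controls Nordquist.
Mei and Tessera together hold 15% + 60% = 75% of Quillon, so Mei controls Quillon.
No other company's threshold is met.

Caldera AB, Nordquist Marine SRL, Quillon Finance AG, Tessera Mining AG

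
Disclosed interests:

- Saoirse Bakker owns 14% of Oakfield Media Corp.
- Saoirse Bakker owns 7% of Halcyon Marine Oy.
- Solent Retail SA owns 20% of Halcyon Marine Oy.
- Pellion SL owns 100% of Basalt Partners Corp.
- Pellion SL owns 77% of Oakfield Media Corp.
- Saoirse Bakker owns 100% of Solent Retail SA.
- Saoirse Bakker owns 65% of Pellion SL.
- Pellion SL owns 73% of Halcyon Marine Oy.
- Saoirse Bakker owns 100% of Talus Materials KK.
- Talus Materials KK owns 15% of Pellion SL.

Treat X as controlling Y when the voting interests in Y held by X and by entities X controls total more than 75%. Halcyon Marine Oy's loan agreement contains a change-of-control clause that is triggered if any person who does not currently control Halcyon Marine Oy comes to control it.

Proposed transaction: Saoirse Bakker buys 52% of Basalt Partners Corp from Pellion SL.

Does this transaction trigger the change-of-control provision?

The purchase adds only to Saoirse's holdings (Pellion's stake shrinks), so Saoirse is the only person who could newly come to control Halcyon.
Saoirse holds 100% of Talus, so Saoirse controls Talus.
Saoirse and Talus together hold 65% + 15% = 80% of Pellion, so Saoirse controls Pellion.
Saoirse holds 100% of Solent, so Saoirse controls Solent.
Pellion and Solent and Saoirse together hold 73% + 20% + 7% = 100% of Halcyon, so Saoirse controls Halcyon.
So Saoirse already controls Halcyon before the transaction.
After the purchase, Saoirse holds 52% of Basalt directly, and Pellion's stake falls to 48%.
Saoirse controlled Halcyon already, so this is not a new person acquiring control; every other person's position is unchanged or reduced.
No new person acquires control, so the clause is not triggered.

No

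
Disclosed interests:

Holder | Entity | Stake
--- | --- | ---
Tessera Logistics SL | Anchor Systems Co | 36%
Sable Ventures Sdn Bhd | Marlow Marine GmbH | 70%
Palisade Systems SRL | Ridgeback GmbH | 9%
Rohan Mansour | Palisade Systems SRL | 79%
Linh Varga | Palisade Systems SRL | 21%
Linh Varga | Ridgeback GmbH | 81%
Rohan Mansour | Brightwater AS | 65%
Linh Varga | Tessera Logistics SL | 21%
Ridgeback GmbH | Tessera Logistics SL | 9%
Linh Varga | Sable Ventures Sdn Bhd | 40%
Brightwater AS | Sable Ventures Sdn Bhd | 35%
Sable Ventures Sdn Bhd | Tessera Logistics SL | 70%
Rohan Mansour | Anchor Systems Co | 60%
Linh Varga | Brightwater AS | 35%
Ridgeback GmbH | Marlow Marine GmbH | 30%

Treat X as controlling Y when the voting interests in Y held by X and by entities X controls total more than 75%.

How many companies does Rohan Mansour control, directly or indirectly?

Rohan holds 79% of Palisade, so Rohan controls Palisade.
No other company's threshold is met.
Rohan controls 1 company.

1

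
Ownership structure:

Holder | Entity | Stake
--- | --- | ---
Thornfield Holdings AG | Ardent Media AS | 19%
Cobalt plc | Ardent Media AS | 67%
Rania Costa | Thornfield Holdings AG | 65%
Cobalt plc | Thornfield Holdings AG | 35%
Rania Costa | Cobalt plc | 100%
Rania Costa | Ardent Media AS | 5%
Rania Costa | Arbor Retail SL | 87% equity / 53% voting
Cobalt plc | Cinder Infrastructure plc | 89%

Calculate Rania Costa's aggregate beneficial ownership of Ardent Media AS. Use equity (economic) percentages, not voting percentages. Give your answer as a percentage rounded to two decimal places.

Rania reaches Ardent along 4 paths.
Via Thornfield: 65% × 19% = 12.35%.
Via Cobalt → Thornfield: 100% × 35% × 19% = 6.65%.
Via Cobalt: 100% × 67% = 67%.
Direct stake: 5% = 5%.
Total: 12.35% + 6.65% + 67% + 5% = 91%.
Rounded: 91.00%.

91.00%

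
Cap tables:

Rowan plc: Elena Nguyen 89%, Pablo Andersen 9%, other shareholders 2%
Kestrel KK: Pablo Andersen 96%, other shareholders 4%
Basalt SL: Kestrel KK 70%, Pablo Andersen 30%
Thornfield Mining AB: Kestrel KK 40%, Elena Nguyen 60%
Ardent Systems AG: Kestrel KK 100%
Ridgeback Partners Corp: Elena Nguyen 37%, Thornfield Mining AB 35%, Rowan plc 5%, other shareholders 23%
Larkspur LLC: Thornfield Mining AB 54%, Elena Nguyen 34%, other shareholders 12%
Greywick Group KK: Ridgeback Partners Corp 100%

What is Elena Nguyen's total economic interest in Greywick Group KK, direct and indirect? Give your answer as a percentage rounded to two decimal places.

62.45%

Elena reaches Greywick along 3 paths.
Via Ridgeback: 37% × 100% = 37%.
Via Thornfield → Ridgeback: 60% × 35% × 100% = 21%.
Via Rowan → Ridgeback: 89% × 5% × 100% = 4.45%.
Total: 37% + 21% + 4.45% = 62.45%.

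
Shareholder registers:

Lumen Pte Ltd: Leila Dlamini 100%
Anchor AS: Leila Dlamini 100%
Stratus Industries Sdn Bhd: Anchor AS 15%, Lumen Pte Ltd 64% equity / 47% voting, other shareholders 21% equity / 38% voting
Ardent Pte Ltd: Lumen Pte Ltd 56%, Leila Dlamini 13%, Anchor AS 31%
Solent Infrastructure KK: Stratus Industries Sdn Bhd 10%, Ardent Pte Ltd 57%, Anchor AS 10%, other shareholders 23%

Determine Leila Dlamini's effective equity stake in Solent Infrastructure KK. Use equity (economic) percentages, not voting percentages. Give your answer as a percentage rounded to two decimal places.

Leila reaches Solent along 6 paths.
Via Anchor → Stratus: 100% × 15% × 10% = 1.5%.
Via Lumen → Stratus: 100% × 64% × 10% = 6.4%.
Via Lumen → Ardent: 100% × 56% × 57% = 31.92%.
Via Ardent: 13% × 57% = 7.41%.
Via Anchor → Ardent: 100% × 31% × 57% = 17.67%.
Via Anchor: 100% × 10% = 10%.
Total: 1.5% + 6.4% + 31.92% + 7.41% + 17.67% + 10% = 74.9%.
Rounded: 74.90%.

74.90%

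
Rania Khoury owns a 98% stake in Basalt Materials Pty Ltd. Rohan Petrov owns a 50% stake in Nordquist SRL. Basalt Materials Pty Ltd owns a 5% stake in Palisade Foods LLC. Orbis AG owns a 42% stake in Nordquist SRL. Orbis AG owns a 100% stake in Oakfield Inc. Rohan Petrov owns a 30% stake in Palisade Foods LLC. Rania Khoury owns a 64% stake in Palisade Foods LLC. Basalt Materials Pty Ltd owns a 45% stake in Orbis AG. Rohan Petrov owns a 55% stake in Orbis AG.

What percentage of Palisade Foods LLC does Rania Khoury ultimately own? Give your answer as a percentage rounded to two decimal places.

68.90%

Rania reaches Palisade along 2 paths.
Direct stake: 64% = 64%.
Via Basalt: 98% × 5% = 4.9%.
Total: 64% + 4.9% = 68.9%.
Rounded: 68.90%.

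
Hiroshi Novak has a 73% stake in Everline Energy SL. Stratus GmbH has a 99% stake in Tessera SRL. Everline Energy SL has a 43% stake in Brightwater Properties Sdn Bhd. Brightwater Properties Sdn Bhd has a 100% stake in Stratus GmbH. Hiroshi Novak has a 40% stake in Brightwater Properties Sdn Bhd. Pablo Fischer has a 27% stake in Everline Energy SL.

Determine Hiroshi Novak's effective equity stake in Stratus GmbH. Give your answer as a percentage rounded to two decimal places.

Hiroshi reaches Stratus along 2 paths.
Via Everline → Brightwater: 73% × 43% × 100% = 31.39%.
Via Brightwater: 40% × 100% = 40%.
Total: 31.39% + 40% = 71.39%.

71.39%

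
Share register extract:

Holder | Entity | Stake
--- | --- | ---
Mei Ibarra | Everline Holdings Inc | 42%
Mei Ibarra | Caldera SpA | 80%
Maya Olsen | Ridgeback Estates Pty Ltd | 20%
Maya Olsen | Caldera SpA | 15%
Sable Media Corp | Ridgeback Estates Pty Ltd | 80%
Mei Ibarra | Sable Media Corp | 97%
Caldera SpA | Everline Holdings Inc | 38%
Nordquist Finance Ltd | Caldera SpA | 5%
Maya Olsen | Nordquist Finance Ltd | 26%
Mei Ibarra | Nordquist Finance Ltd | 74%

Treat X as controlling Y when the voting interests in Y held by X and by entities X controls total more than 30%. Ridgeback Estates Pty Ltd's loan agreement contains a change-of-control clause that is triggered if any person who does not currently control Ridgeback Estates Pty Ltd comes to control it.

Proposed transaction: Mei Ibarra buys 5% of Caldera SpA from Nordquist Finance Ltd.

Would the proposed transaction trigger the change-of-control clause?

The purchase adds only to Mei's holdings (Nordquist's stake shrinks), so Mei is the only person who could newly come to control Ridgeback.
Mei holds 97% of Sable, so Mei controls Sable.
Sable holds 80% of Ridgeback, so Mei controls Ridgeback.
So Mei already controls Ridgeback before the transaction.
After the purchase, Mei's direct stake in Caldera rises to 80% + 5% = 85%, and Nordquist's stake falls to 0%.
Mei controlled Ridgeback already, so this is not a new person acquiring control; every other person's position is unchanged or reduced.
No new person acquires control, so the clause is not triggered.

No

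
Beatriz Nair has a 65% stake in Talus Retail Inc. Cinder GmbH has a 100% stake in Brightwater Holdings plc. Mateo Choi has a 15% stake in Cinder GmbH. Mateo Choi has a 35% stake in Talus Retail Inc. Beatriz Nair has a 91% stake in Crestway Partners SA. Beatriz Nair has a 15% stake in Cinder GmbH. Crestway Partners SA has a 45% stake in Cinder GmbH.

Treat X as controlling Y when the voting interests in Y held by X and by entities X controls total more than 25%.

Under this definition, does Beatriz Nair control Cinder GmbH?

Yes

Beatriz holds 91% of Crestway, so Beatriz controls Crestway.
Beatriz and Crestway together hold 15% + 45% = 60% of Cinder, so Beatriz controls Cinder.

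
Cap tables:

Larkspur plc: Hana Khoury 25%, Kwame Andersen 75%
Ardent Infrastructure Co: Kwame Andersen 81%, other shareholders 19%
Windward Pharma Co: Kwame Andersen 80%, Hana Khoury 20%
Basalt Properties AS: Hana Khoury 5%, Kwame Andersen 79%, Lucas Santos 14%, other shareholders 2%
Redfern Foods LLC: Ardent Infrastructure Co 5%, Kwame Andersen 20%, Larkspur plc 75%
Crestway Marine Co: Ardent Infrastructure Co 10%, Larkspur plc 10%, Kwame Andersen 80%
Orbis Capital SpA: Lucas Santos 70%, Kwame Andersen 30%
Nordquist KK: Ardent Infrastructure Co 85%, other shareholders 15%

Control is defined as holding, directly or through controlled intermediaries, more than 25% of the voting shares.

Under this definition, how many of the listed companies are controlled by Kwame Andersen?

8

Kwame holds 75% of Larkspur, so Kwame controls Larkspur.
Kwame holds 81% of Ardent, so Kwame controls Ardent.
Kwame holds 80% of Windward, so Kwame controls Windward.
Kwame holds 79% of Basalt, so Kwame controls Basalt.
Ardent and Kwame and Larkspur together hold 5% + 20% + 75% = 100% of Redfern, so Kwame controls Redfern.
Ardent and Larkspur and Kwame together hold 10% + 10% + 80% = 100% of Crestway, so Kwame controls Crestway.
Kwame holds 30% of Orbis, so Kwame controls Orbis.
Ardent holds 85% of Nordquist, so Kwame controls Nordquist.
Kwame controls 8 companies.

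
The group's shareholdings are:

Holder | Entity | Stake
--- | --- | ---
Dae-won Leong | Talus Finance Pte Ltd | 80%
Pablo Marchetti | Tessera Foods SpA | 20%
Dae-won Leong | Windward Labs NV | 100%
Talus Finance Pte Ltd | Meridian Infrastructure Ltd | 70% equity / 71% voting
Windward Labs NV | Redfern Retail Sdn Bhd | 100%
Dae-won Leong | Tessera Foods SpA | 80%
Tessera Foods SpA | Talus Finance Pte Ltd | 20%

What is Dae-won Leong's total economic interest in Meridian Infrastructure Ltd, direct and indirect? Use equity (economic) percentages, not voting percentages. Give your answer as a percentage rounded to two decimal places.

Dae-won reaches Meridian along 2 paths.
Via Talus: 80% × 70% = 56%.
Via Tessera → Talus: 80% × 20% × 70% = 11.2%.
Total: 56% + 11.2% = 67.2%.
Rounded: 67.20%.

67.20%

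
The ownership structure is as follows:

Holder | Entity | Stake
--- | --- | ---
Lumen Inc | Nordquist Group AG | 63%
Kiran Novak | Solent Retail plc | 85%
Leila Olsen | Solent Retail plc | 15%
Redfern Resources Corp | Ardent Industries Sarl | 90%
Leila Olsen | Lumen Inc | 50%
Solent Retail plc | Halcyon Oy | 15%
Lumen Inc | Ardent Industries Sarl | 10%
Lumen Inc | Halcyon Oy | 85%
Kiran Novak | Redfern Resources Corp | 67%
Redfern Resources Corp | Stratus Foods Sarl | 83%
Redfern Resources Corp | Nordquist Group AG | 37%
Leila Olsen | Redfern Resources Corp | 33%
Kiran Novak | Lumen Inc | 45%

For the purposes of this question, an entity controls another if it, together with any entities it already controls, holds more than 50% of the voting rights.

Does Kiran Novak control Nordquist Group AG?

No

Kiran holds 67% of Redfern, so Kiran controls Redfern.
Kiran holds 85% of Solent, so Kiran controls Solent.
Redfern holds 83% of Stratus, so Kiran controls Stratus.
Redfern holds 90% of Ardent, so Kiran controls Ardent.
In Nordquist, Kiran's side holds only 37%, not > 50%.
So Kiran does not control Nordquist.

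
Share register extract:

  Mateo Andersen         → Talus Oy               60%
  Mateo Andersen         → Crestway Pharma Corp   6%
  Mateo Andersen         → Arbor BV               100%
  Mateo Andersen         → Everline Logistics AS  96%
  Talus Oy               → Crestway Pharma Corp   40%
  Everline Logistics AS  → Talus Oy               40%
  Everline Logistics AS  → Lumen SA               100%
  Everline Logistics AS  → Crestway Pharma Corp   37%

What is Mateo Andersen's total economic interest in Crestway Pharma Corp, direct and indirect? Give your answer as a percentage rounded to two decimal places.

Mateo reaches Crestway along 4 paths.
Via Everline → Talus: 96% × 40% × 40% = 15.36%.
Via Talus: 60% × 40% = 24%.
Via Everline: 96% × 37% = 35.52%.
Direct stake: 6% = 6%.
Total: 15.36% + 24% + 35.52% + 6% = 80.88%.

80.88%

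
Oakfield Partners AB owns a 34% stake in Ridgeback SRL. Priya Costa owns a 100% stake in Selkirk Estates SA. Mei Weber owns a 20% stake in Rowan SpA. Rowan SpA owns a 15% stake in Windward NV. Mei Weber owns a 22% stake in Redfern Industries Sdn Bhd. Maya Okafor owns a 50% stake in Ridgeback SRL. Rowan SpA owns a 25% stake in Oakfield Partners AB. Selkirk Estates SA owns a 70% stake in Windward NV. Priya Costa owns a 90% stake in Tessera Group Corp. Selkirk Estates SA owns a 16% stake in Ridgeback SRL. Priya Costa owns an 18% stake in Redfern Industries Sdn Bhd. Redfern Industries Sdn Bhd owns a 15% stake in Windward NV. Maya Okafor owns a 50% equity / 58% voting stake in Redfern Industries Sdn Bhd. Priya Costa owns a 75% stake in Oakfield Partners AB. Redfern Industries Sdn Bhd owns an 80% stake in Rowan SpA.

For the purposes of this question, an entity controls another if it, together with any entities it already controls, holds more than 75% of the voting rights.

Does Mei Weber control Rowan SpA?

Mei's largest direct stake is 22% in Redfern, which does not meet the threshold, so Mei controls no company.
In Rowan, Mei's side holds only 20%, not > 75%.
So Mei does not control Rowan.

No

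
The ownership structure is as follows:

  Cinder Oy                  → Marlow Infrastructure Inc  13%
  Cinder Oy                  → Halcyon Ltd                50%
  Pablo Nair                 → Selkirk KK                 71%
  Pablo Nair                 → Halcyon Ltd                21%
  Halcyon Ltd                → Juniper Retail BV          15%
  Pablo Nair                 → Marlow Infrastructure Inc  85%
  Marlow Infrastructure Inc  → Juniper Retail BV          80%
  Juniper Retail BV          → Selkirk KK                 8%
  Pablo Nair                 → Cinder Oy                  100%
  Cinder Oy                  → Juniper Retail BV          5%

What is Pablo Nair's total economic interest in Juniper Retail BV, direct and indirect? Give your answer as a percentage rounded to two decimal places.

Pablo reaches Juniper along 5 paths.
Via Cinder → Marlow: 100% × 13% × 80% = 10.4%.
Via Marlow: 85% × 80% = 68%.
Via Halcyon: 21% × 15% = 3.15%.
Via Cinder → Halcyon: 100% × 50% × 15% = 7.5%.
Via Cinder: 100% × 5% = 5%.
Total: 10.4% + 68% + 3.15% + 7.5% + 5% = 94.05%.

94.05%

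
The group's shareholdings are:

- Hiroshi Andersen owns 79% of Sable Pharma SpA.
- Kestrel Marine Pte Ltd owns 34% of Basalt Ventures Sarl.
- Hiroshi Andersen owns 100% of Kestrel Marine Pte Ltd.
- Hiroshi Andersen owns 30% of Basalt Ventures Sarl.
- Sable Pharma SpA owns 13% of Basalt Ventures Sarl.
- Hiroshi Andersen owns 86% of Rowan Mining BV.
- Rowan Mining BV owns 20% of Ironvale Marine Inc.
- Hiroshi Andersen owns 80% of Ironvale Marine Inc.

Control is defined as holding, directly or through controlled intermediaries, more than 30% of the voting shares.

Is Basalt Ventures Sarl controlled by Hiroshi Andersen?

Hiroshi holds 100% of Kestrel, so Hiroshi controls Kestrel.
Hiroshi holds 79% of Sable, so Hiroshi controls Sable.
Hiroshi and Sable and Kestrel together hold 30% + 13% + 34% = 77% of Basalt, so Hiroshi controls Basalt.

Yes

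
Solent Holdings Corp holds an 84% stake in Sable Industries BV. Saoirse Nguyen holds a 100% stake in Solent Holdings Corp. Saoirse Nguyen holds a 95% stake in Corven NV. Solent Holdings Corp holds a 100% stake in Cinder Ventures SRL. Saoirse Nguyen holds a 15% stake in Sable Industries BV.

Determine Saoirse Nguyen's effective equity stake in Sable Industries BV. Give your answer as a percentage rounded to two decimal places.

99.00%

Saoirse reaches Sable along 2 paths.
Via Solent: 100% × 84% = 84%.
Direct stake: 15% = 15%.
Total: 84% + 15% = 99%.
Rounded: 99.00%.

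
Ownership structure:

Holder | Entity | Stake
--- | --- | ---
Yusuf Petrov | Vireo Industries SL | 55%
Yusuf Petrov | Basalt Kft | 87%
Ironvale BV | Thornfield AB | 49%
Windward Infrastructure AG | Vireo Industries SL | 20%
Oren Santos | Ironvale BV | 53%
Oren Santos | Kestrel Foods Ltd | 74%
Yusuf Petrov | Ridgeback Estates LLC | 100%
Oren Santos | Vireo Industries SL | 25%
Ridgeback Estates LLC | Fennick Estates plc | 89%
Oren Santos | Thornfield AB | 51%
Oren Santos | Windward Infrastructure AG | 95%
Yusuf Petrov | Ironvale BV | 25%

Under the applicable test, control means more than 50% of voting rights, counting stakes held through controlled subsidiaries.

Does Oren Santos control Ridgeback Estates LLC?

Oren holds 53% of Ironvale, so Oren controls Ironvale.
Oren and Ironvale together hold 51% + 49% = 100% of Thornfield, so Oren controls Thornfield.
Oren holds 95% of Windward, so Oren controls Windward.
Oren holds 74% of Kestrel, so Oren controls Kestrel.
Neither Oren nor any entity Oren controls holds any voting interest in Ridgeback.
So Oren does not control Ridgeback.

No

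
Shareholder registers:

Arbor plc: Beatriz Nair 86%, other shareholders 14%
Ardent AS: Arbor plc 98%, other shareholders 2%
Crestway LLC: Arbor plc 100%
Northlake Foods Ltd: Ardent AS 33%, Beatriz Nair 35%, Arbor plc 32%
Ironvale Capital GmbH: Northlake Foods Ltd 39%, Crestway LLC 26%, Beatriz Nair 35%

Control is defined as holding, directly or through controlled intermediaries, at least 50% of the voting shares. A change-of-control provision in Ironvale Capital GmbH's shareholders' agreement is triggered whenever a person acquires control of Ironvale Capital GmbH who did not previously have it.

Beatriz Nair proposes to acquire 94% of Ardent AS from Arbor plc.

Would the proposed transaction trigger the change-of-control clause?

The purchase adds only to Beatriz's holdings (Arbor's stake shrinks), so Beatriz is the only person who could newly come to control Ironvale.
Beatriz holds 86% of Arbor, so Beatriz controls Arbor.
Arbor holds 100% of Crestway, so Beatriz controls Crestway.
Arbor holds 98% of Ardent, so Beatriz controls Ardent.
Ardent and Beatriz and Arbor together hold 33% + 35% + 32% = 100% of Northlake, so Beatriz controls Northlake.
Northlake and Crestway and Beatriz together hold 39% + 26% + 35% = 100% of Ironvale, so Beatriz controls Ironvale.
So Beatriz already controls Ironvale before the transaction.
After the purchase, Beatriz holds 94% of Ardent directly, and Arbor's stake falls to 4%.
Beatriz controlled Ironvale already, so this is not a new person acquiring control; every other person's position is unchanged or reduced.
No new person acquires control, so the clause is not triggered.

No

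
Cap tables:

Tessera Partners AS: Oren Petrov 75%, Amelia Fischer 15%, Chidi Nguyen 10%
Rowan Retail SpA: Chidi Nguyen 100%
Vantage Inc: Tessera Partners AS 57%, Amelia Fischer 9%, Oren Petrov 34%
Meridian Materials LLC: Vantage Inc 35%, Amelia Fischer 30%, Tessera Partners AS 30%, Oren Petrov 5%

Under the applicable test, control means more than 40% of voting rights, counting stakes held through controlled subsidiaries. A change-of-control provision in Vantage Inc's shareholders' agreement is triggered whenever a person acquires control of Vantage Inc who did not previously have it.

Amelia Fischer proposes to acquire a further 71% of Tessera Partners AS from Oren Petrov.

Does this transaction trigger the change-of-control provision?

Yes

The purchase adds only to Amelia's holdings (Oren's stake shrinks), so Amelia is the only person who could newly come to control Vantage.
Amelia's largest direct stake is 30% in Meridian, which does not meet the threshold, so Amelia controls no company.
In Vantage, Amelia's side holds only 9%, not > 40%.
So before the transaction, Amelia does not control Vantage.
After the purchase, Amelia's direct stake in Tessera rises to 15% + 71% = 86%, and Oren's stake falls to 4%.
Amelia holds 86% of Tessera, so Amelia controls Tessera.
Tessera and Amelia together hold 57% + 9% = 66% of Vantage, so Amelia controls Vantage.
Amelia did not control Vantage before and does after, so the clause is triggered.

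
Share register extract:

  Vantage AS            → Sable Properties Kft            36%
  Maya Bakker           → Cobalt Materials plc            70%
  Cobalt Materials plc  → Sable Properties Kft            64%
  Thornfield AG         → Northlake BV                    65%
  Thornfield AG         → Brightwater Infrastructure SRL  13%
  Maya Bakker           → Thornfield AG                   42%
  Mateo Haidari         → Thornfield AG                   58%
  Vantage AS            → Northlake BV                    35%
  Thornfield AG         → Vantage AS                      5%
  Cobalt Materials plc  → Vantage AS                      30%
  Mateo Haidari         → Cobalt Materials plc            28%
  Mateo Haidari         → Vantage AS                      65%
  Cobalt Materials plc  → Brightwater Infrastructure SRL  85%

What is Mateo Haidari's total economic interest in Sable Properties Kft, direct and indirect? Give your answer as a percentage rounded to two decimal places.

45.39%

Mateo reaches Sable along 4 paths.
Via Thornfield → Vantage: 58% × 5% × 36% = 1.044%.
Via Vantage: 65% × 36% = 23.4%.
Via Cobalt → Vantage: 28% × 30% × 36% = 3.024%.
Via Cobalt: 28% × 64% = 17.92%.
Total: 1.044% + 23.4% + 3.024% + 17.92% = 45.388%.
Rounded: 45.39%.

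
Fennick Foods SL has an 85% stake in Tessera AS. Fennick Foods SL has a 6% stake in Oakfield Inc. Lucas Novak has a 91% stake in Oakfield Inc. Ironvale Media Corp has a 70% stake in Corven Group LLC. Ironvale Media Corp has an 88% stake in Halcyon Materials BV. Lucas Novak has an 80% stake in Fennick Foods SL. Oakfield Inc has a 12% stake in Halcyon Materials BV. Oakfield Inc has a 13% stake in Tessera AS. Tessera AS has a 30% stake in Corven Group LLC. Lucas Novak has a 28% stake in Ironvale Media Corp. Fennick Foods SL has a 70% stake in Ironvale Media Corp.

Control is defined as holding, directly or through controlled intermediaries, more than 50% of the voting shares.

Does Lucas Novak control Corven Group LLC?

Lucas holds 80% of Fennick, so Lucas controls Fennick.
Lucas and Fennick together hold 28% + 70% = 98% of Ironvale, so Lucas controls Ironvale.
Fennick and Lucas together hold 6% + 91% = 97% of Oakfield, so Lucas controls Oakfield.
Fennick and Oakfield together hold 85% + 13% = 98% of Tessera, so Lucas controls Tessera.
Tessera and Ironvale together hold 30% + 70% = 100% of Corven, so Lucas controls Corven.

Yes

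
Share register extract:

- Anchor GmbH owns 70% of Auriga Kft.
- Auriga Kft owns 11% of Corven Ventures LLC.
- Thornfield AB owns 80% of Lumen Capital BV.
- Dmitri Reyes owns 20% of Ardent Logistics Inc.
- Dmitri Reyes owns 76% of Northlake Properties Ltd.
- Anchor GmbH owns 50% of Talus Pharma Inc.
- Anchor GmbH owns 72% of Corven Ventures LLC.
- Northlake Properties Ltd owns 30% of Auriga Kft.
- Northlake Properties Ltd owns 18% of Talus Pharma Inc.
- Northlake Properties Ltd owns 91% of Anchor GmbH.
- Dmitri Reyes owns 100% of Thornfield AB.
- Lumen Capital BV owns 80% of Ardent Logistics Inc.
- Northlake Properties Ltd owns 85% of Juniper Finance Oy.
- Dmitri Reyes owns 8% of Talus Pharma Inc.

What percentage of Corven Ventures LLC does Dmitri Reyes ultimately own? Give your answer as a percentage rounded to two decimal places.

Dmitri reaches Corven along 3 paths.
Via Northlake → Anchor: 76% × 91% × 72% = 49.7952%.
Via Northlake → Auriga: 76% × 30% × 11% = 2.508%.
Via Northlake → Anchor → Auriga: 76% × 91% × 70% × 11% = 5.32532%.
Total: 49.7952% + 2.508% + 5.32532% = 57.62852%.
Rounded: 57.63%.

57.63%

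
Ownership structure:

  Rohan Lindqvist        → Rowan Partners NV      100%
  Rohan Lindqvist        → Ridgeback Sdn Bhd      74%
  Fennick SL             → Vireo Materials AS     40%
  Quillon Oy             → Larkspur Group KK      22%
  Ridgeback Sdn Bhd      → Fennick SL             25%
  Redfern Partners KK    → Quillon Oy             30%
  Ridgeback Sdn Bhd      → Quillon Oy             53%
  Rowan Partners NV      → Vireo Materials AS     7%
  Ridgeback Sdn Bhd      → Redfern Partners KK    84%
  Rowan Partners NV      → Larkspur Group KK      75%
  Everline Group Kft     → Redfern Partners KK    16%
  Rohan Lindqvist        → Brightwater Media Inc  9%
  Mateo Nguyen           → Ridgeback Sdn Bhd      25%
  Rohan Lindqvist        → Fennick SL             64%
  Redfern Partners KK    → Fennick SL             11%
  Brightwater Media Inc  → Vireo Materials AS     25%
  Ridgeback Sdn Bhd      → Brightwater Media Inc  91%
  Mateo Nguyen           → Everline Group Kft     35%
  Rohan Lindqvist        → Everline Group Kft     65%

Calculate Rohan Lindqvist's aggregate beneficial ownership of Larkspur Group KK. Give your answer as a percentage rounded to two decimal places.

88.42%

Rohan reaches Larkspur along 4 paths.
Via Rowan: 100% × 75% = 75%.
Via Everline → Redfern → Quillon: 65% × 16% × 30% × 22% = 0.6864%.
Via Ridgeback → Redfern → Quillon: 74% × 84% × 30% × 22% = 4.10256%.
Via Ridgeback → Quillon: 74% × 53% × 22% = 8.6284%.
Total: 75% + 0.6864% + 4.10256% + 8.6284% = 88.41736%.
Rounded: 88.42%.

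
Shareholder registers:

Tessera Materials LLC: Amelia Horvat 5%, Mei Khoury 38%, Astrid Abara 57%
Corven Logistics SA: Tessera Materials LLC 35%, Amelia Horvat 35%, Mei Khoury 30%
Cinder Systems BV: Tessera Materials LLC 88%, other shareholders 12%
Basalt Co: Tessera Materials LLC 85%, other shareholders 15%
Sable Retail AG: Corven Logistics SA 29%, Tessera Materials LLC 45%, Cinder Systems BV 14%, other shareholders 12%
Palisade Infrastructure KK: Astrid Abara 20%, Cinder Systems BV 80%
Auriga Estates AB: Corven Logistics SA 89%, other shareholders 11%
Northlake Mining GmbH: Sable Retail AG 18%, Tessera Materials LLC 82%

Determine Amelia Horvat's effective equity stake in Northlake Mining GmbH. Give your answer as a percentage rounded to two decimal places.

Amelia reaches Northlake along 5 paths.
Via Tessera → Corven → Sable: 5% × 35% × 29% × 18% = 0.09135%.
Via Corven → Sable: 35% × 29% × 18% = 1.827%.
Via Tessera → Sable: 5% × 45% × 18% = 0.405%.
Via Tessera → Cinder → Sable: 5% × 88% × 14% × 18% = 0.11088%.
Via Tessera: 5% × 82% = 4.1%.
Total: 0.09135% + 1.827% + 0.405% + 0.11088% + 4.1% = 6.53423%.
Rounded: 6.53%.

6.53%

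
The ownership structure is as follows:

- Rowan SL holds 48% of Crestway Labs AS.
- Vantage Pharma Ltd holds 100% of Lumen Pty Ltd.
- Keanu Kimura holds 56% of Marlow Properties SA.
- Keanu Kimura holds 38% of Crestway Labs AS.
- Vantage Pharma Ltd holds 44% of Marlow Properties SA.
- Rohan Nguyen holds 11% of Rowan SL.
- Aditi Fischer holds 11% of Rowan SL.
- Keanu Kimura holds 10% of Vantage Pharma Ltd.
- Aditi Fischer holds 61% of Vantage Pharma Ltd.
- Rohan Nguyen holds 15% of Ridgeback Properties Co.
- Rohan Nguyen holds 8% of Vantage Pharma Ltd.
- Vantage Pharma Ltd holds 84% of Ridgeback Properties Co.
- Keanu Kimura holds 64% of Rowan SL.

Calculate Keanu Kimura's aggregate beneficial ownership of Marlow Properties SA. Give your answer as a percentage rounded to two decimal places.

Keanu reaches Marlow along 2 paths.
Via Vantage: 10% × 44% = 4.4%.
Direct stake: 56% = 56%.
Total: 4.4% + 56% = 60.4%.
Rounded: 60.40%.

60.40%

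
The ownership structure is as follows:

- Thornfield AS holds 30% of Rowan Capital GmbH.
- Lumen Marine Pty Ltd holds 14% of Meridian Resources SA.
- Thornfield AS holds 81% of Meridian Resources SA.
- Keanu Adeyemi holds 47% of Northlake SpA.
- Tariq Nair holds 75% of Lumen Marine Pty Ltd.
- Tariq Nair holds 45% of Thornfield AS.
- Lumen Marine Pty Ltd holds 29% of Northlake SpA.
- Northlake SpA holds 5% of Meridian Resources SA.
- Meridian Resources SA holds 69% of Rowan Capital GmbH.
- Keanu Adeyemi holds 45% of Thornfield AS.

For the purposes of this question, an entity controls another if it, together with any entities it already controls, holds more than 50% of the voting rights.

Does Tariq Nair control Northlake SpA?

No

Tariq holds 75% of Lumen, so Tariq controls Lumen.
In Northlake, Tariq's side holds only 29%, not > 50%.
So Tariq does not control Northlake.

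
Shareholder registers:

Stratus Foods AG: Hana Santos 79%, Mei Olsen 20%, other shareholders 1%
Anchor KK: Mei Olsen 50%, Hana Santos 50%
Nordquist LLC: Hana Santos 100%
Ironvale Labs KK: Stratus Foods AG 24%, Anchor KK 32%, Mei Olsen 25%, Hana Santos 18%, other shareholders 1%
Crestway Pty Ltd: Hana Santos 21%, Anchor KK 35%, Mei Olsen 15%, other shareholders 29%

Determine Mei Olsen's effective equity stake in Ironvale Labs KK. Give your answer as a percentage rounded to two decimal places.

45.80%

Mei reaches Ironvale along 3 paths.
Via Stratus: 20% × 24% = 4.8%.
Via Anchor: 50% × 32% = 16%.
Direct stake: 25% = 25%.
Total: 4.8% + 16% + 25% = 45.8%.
Rounded: 45.80%.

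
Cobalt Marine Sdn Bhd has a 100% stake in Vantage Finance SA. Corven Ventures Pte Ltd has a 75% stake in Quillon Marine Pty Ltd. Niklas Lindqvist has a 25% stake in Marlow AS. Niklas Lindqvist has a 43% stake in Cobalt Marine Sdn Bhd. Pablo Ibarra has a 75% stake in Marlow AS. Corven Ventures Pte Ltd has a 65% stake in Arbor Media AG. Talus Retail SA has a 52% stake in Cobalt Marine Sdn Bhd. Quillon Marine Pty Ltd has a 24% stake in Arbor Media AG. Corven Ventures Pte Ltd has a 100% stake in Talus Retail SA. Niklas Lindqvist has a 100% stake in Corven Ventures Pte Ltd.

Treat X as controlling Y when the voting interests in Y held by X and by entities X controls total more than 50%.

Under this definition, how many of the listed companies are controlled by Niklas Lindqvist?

Niklas holds 100% of Corven, so Niklas controls Corven.
Corven holds 75% of Quillon, so Niklas controls Quillon.
Corven holds 100% of Talus, so Niklas controls Talus.
Niklas and Talus together hold 43% + 52% = 95% of Cobalt, so Niklas controls Cobalt.
Cobalt holds 100% of Vantage, so Niklas controls Vantage.
Quillon and Corven together hold 24% + 65% = 89% of Arbor, so Niklas controls Arbor.
No other company's threshold is met.
Niklas controls 6 companies.

6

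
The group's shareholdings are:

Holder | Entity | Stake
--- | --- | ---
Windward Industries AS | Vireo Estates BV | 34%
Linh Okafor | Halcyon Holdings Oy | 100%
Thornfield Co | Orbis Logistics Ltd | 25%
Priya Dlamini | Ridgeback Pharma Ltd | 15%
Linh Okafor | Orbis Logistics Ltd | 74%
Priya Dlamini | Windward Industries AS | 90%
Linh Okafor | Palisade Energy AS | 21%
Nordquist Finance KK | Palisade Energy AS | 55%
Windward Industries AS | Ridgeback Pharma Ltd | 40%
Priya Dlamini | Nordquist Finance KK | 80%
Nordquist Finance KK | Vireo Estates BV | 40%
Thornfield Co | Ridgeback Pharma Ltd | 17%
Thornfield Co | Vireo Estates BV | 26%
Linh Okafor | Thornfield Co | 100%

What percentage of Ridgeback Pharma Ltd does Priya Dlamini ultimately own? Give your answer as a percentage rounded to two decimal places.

Priya reaches Ridgeback along 2 paths.
Direct stake: 15% = 15%.
Via Windward: 90% × 40% = 36%.
Total: 15% + 36% = 51%.
Rounded: 51.00%.

51.00%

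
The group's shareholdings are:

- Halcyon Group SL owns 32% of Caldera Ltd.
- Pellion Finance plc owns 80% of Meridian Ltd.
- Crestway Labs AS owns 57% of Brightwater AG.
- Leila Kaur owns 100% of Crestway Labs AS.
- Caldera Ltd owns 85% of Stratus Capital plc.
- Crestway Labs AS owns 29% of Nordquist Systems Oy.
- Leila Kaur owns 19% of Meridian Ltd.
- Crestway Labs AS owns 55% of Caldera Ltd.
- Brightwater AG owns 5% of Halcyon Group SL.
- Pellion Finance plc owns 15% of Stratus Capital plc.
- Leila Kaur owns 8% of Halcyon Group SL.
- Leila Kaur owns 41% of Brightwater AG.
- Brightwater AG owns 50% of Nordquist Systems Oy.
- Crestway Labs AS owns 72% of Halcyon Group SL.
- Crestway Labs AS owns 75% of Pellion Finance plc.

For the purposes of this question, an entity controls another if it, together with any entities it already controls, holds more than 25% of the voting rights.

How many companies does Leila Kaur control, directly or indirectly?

Leila holds 100% of Crestway, so Leila controls Crestway.
Crestway and Leila together hold 57% + 41% = 98% of Brightwater, so Leila controls Brightwater.
Brightwater and Crestway together hold 50% + 29% = 79% of Nordquist, so Leila controls Nordquist.
Leila and Brightwater and Crestway together hold 8% + 5% + 72% = 85% of Halcyon, so Leila controls Halcyon.
Halcyon and Crestway together hold 32% + 55% = 87% of Caldera, so Leila controls Caldera.
Crestway holds 75% of Pellion, so Leila controls Pellion.
Caldera and Pellion together hold 85% + 15% = 100% of Stratus, so Leila controls Stratus.
Leila and Pellion together hold 19% + 80% = 99% of Meridian, so Leila controls Meridian.
Leila controls 8 companies.

8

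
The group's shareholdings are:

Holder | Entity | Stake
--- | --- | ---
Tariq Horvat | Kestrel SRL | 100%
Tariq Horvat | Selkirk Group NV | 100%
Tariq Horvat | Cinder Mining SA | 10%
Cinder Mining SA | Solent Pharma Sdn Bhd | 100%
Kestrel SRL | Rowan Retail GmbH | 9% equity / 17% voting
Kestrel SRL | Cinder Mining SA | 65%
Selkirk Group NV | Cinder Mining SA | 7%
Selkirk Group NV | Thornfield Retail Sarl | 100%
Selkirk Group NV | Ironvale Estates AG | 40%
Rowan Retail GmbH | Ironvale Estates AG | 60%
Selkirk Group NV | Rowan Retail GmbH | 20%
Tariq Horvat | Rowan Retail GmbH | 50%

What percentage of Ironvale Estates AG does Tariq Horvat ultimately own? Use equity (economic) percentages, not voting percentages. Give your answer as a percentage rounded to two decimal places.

87.40%

Tariq reaches Ironvale along 4 paths.
Via Rowan: 50% × 60% = 30%.
Via Selkirk → Rowan: 100% × 20% × 60% = 12%.
Via Kestrel → Rowan: 100% × 9% × 60% = 5.4%.
Via Selkirk: 100% × 40% = 40%.
Total: 30% + 12% + 5.4% + 40% = 87.4%.
Rounded: 87.40%.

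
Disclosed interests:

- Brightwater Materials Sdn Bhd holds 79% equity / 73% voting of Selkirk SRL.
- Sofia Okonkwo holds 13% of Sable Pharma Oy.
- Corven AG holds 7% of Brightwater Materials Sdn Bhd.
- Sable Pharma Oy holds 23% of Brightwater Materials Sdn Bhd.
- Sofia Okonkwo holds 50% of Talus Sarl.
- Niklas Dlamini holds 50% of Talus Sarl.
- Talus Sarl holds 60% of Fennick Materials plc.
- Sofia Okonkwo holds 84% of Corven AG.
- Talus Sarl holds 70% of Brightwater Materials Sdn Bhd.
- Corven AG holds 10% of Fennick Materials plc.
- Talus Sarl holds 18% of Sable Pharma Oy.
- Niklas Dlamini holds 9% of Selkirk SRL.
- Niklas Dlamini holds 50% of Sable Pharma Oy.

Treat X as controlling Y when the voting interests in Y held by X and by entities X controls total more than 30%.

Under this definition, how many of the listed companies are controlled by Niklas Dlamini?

5

Niklas holds 50% of Talus, so Niklas controls Talus.
Talus and Niklas together hold 18% + 50% = 68% of Sable, so Niklas controls Sable.
Talus and Sable together hold 70% + 23% = 93% of Brightwater, so Niklas controls Brightwater.
Brightwater and Niklas together hold 73% + 9% = 82% of Selkirk, so Niklas controls Selkirk.
Talus holds 60% of Fennick, so Niklas controls Fennick.
No other company's threshold is met.
Niklas controls 5 companies.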